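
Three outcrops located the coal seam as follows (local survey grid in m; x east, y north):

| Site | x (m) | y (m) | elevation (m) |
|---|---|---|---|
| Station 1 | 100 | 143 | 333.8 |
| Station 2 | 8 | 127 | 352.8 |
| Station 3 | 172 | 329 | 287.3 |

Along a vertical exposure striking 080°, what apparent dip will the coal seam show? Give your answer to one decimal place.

Let the plane be z = a·x + b·y + c.
Station 2−Station 1: −92a − 16b = 19;  Station 3−Station 1: 72a + 186b = −46.5.
Solving gives a = −0.17481, b = −0.18233.
Unit vector along 080° is (sin 80°, cos 80°) = (0.9848, 0.1736).
Slope in that direction = a·(0.9848) + b·(0.1736) = −0.20382.
Apparent dip = arctan|0.20382| = 11.5° (true dip is 14.2°, so apparent ≤ true as expected).

11.5°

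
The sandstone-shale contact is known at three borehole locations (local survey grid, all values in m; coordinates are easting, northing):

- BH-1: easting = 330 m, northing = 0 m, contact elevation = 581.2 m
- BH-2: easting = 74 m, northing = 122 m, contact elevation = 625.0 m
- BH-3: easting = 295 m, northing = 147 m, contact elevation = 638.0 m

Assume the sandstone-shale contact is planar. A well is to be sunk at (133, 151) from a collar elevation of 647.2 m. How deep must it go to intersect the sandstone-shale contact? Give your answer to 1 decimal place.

Two edge vectors: BH-1→BH-2 = (-256, 122, 43.8), BH-1→BH-3 = (-35, 147, 56.8).
Normal n = (BH-1→BH-2) × (BH-1→BH-3) = (491, 13007.8, -33362).
So ∂z/∂easting = −n_x/n_z = 0.01472 and ∂z/∂northing = −n_y/n_z = 0.38990.
Intercept c from BH-1: 581.2 − 4.86 + 0.00 = 576.34.
At (133, 151): z_contact = 1.96 + 58.87 + 576.34 = 637.18 m.
Depth below ground = 647.2 − 637.18 = 10.0 m.

10.0 m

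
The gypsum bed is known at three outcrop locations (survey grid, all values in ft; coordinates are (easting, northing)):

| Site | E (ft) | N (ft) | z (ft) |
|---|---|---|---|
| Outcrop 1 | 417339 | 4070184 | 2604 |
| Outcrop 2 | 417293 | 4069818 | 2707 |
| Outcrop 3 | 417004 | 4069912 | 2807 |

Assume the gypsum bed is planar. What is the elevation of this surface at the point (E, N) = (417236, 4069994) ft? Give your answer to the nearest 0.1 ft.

Two edge vectors: Outcrop 1→Outcrop 2 = (-46, -366, 103), Outcrop 1→Outcrop 3 = (-335, -272, 203).
Normal n = (Outcrop 1→Outcrop 2) × (Outcrop 1→Outcrop 3) = (-46282, -25167, -110098).
So ∂z/∂E = −n_x/n_z = −0.420370942 and ∂z/∂N = −n_y/n_z = −0.228587259.
Intercept c from Outcrop 1: 2604 + 175437.19 + 930392.20 = 1108433.39.
At (417236, 4069994): z = −175393.9 − 930348.8 + 1108433.39 = 2690.7 ft.

2690.7 ft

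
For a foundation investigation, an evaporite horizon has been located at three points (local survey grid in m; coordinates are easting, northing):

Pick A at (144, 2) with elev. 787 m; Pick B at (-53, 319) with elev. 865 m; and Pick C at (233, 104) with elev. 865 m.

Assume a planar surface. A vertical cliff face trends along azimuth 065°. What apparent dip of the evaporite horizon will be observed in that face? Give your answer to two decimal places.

27.01°

Two edge vectors: Pick A→Pick B = (-197, 317, 78), Pick A→Pick C = (89, 102, 78).
Normal n = (Pick A→Pick B) × (Pick A→Pick C) = (16770, 22308, -48307).
So ∂z/∂easting = −n_x/n_z = 0.34715 and ∂z/∂northing = −n_y/n_z = 0.46180.
Unit vector along 065° is (sin 65°, cos 65°) = (0.9063, 0.4226).
Slope in that direction = a·(0.9063) + b·(0.4226) = 0.50979.
Apparent dip = arctan|0.50979| = 27.01° (true dip is 30.0°, so apparent ≤ true as expected).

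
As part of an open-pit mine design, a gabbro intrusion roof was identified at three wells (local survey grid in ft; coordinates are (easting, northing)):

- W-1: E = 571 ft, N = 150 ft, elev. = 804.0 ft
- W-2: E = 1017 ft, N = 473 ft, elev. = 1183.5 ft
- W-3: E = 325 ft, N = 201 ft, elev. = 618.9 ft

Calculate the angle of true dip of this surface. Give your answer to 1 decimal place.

Two edge vectors: W-1→W-2 = (446, 323, 379.5), W-1→W-3 = (-246, 51, -185.1).
Normal n = (W-1→W-2) × (W-1→W-3) = (-79141.8, -10802.4, 102204).
So ∂z/∂E = −n_x/n_z = 0.77435 and ∂z/∂N = −n_y/n_z = 0.10569.
Gradient magnitude |∇z| = √(a² + b²) = √(0.59962 + 0.01117) = 0.78153.
True dip = arctan(0.78153) = 38.0°, dipping toward W (azimuth ≈ 262°).

38.0°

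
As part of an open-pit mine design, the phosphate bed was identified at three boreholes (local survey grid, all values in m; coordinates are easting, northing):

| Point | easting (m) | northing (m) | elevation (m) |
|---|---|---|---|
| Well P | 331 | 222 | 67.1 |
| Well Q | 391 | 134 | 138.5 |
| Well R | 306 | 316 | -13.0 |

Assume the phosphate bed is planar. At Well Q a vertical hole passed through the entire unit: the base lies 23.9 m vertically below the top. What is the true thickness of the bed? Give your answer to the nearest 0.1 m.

Two edge vectors: Well P→Well Q = (60, -88, 71.4), Well P→Well R = (-25, 94, -80.1).
Normal n = (Well P→Well Q) × (Well P→Well R) = (337.2, 3021, 3440).
So ∂z/∂easting = −n_x/n_z = −0.09802 and ∂z/∂northing = −n_y/n_z = −0.87820.
|∇z| = √(a²+b²) = 0.88365, so dip δ = arctan(0.88365) = 41.47°.
True thickness = vertical thickness × cos δ = 23.9 × cos 41.47° = 17.9 m.

17.9 m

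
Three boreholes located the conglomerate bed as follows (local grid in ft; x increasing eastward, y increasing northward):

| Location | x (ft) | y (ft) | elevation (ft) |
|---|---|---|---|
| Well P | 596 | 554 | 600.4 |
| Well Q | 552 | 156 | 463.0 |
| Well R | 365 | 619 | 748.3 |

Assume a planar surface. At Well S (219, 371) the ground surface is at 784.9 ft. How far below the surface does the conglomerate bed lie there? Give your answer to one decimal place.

59.8 ft

Two edge vectors: Well P→Well Q = (-44, -398, -137.4), Well P→Well R = (-231, 65, 147.9).
Normal n = (Well P→Well Q) × (Well P→Well R) = (-49933.2, 38247, -94798).
So ∂z/∂x = −n_x/n_z = −0.52673 and ∂z/∂y = −n_y/n_z = 0.40346.
Intercept c from Well P: 600.4 + 313.93 − 223.52 = 690.82.
At (219, 371): z_contact = −115.35 + 149.68 + 690.82 = 725.15 ft.
Depth below ground = 784.9 − 725.15 = 59.8 ft.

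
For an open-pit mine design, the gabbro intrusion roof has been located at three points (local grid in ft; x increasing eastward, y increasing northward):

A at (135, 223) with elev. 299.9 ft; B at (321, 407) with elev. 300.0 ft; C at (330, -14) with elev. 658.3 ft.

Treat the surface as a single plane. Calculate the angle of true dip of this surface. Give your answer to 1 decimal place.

49.5°

Let the plane be z = a·x + b·y + c.
B−A: 186a + 184b = 0.1;  C−A: 195a − 237b = 358.4.
Solving gives a = 0.82501, b = −0.83343.
Gradient magnitude |∇z| = √(a² + b²) = √(0.68064 + 0.69461) = 1.17271.
True dip = arctan(1.17271) = 49.5°, dipping toward NW (azimuth ≈ 315°).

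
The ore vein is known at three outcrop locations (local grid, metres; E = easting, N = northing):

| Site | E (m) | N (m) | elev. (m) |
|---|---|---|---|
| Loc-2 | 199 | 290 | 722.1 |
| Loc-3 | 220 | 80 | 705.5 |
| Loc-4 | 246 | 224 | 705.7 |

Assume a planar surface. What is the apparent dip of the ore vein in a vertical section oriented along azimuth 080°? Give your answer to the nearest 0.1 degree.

Two edge vectors: Loc-2→Loc-3 = (21, -210, -16.6), Loc-2→Loc-4 = (47, -66, -16.4).
Normal n = (Loc-2→Loc-3) × (Loc-2→Loc-4) = (2348.4, -435.8, 8484).
So ∂z/∂E = −n_x/n_z = −0.27680 and ∂z/∂N = −n_y/n_z = 0.05137.
Unit vector along 080° is (sin 80°, cos 80°) = (0.9848, 0.1736).
Slope in that direction = a·(0.9848) + b·(0.1736) = −0.26368.
Apparent dip = arctan|0.26368| = 14.8° (true dip is 15.7°, so apparent ≤ true as expected).

14.8°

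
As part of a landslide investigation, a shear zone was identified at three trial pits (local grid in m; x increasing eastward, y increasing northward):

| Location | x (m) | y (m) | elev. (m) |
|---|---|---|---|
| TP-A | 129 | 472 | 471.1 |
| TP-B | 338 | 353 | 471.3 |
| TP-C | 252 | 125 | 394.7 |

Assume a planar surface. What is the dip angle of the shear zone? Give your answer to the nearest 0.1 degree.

17.7°

Let the plane be z = a·x + b·y + c.
TP-B−TP-A: 209a − 119b = 0.2;  TP-C−TP-A: 123a − 347b = −76.4.
Solving gives a = 0.15826, b = 0.27627.
Gradient magnitude |∇z| = √(a² + b²) = √(0.02505 + 0.07633) = 0.31839.
True dip = arctan(0.31839) = 17.7°, dipping toward SSW (azimuth ≈ 210°).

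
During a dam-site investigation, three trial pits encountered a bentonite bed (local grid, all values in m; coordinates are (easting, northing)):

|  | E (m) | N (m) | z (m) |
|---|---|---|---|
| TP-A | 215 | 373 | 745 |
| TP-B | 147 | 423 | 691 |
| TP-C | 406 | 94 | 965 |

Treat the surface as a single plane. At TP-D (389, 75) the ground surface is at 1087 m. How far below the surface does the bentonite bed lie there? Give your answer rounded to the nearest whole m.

Let the plane be z = a·E + b·N + c.
TP-B−TP-A: −68a + 50b = −54;  TP-C−TP-A: 191a − 279b = 220.
Solving gives a = 0.43154, b = −0.49310.
Then c = 745 − a·215 − b·373 = 836.14.
At (389, 75): z_contact = 167.9 − 37.0 + 836.14 = 967.0 m.
Depth below ground = 1087 − 967.0 = 120 m.

120 m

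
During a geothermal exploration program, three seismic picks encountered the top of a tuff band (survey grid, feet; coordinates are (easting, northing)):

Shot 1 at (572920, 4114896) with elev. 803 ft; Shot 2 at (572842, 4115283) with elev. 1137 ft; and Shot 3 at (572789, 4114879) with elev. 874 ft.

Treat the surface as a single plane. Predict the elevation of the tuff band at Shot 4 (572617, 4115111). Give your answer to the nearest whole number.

Let the plane be z = a·E + b·N + c.
Shot 2−Shot 1: −78a + 387b = 334;  Shot 3−Shot 1: −131a − 17b = 71.
Solving gives a = −0.63731426, b = 0.73459816.
Then c = 803 − a·572920 − b·4114896 = −2656861.94.
At (572617, 4115111): z = −364937.0 + 3022953.0 − 2656861.94 = 1154.0 ft.

1154 ft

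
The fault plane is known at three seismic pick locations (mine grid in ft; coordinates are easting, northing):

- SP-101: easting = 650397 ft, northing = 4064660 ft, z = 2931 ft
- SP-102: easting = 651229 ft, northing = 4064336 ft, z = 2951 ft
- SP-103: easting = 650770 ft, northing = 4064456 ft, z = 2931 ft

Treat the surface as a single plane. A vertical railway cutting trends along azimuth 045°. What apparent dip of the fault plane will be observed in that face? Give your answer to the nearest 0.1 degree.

9.5°

Let the plane be z = a·easting + b·northing + c.
SP-102−SP-101: 832a − 324b = 20;  SP-103−SP-101: 373a − 204b = 0.
Solving gives a = 0.08348, b = 0.15263.
Unit vector along 045° is (sin 45°, cos 45°) = (0.7071, 0.7071).
Slope in that direction = a·(0.7071) + b·(0.7071) = 0.16695.
Apparent dip = arctan|0.16695| = 9.5° (true dip is 9.9°, so apparent ≤ true as expected).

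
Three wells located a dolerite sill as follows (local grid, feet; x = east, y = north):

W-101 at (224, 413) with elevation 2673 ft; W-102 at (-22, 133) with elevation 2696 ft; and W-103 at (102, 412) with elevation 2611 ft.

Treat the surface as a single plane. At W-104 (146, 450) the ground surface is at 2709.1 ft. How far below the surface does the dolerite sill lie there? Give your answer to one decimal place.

95.8 ft

Two edge vectors: W-101→W-102 = (-246, -280, 23), W-101→W-103 = (-122, -1, -62).
Normal n = (W-101→W-102) × (W-101→W-103) = (17383, -18058, -33914).
So ∂z/∂x = −n_x/n_z = 0.51256 and ∂z/∂y = −n_y/n_z = −0.53246.
Intercept c from W-101: 2673 − 114.81 + 219.91 = 2778.09.
At (146, 450): z_contact = 74.83 − 239.61 + 2778.09 = 2613.32 ft.
Depth below ground = 2709.1 − 2613.32 = 95.8 ft.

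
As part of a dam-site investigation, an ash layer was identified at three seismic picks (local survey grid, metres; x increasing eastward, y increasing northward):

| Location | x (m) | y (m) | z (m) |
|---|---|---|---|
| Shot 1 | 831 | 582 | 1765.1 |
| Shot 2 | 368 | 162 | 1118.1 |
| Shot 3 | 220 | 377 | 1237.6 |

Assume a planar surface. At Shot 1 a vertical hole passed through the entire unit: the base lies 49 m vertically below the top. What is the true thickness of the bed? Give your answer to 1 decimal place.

Let the plane be z = a·x + b·y + c.
Shot 2−Shot 1: −463a − 420b = −647;  Shot 3−Shot 1: −611a − 205b = −527.5.
Solving gives a = 0.54986, b = 0.93432.
|∇z| = √(a²+b²) = 1.08411, so dip δ = arctan(1.08411) = 47.31°.
True thickness = vertical thickness × cos δ = 49 × cos 47.31° = 33.2 m.

33.2 m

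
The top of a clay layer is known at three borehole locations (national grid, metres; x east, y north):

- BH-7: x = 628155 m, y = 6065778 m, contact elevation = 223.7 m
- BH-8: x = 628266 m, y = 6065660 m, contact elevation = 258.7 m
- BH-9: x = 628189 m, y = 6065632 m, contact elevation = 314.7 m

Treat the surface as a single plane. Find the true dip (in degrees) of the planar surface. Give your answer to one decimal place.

Let the plane be z = a·x + b·y + c.
BH-8−BH-7: 111a − 118b = 35;  BH-9−BH-7: 34a − 146b = 91.
Solving gives a = −0.46154, b = −0.73077.
Gradient magnitude |∇z| = √(a² + b²) = √(0.21302 + 0.53402) = 0.86432.
True dip = arctan(0.86432) = 40.8°, dipping toward NNE (azimuth ≈ 032°).

40.8°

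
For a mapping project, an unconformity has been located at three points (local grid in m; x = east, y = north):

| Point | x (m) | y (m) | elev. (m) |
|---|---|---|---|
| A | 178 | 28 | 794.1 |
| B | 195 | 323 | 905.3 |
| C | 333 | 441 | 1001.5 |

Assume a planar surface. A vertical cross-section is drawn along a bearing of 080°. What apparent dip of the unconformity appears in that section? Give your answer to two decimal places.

24.21°

Let the plane be z = a·x + b·y + c.
B−A: 17a + 295b = 111.2;  C−A: 155a + 413b = 207.4.
Solving gives a = 0.39421, b = 0.35423.
Unit vector along 080° is (sin 80°, cos 80°) = (0.9848, 0.1736).
Slope in that direction = a·(0.9848) + b·(0.1736) = 0.44973.
Apparent dip = arctan|0.44973| = 24.21° (true dip is 27.9°, so apparent ≤ true as expected).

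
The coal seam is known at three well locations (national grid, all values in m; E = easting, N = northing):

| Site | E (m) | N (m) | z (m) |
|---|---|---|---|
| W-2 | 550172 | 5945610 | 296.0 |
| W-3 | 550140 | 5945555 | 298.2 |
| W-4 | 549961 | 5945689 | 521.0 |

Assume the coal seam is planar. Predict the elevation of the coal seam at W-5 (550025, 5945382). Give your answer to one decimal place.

Let the plane be z = a·E + b·N + c.
W-3−W-2: −32a − 55b = 2.2;  W-4−W-2: −211a + 79b = 225.
Solving gives a = −0.887907734, b = 0.476600863.
Then c = 296 − a·550172 − b·5945610 = −2344884.88.
At (550025, 5945382): z = −488371.5 + 2833574.2 − 2344884.88 = 317.9 m.

317.9 m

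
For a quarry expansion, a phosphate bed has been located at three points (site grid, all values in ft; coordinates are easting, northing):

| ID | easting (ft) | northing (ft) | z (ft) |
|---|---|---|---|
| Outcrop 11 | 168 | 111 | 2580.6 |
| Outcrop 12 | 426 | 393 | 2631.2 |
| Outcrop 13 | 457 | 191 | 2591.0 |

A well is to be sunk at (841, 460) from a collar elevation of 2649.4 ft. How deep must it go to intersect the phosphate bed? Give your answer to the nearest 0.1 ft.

Two edge vectors: Outcrop 11→Outcrop 12 = (258, 282, 50.6), Outcrop 11→Outcrop 13 = (289, 80, 10.4).
Normal n = (Outcrop 11→Outcrop 12) × (Outcrop 11→Outcrop 13) = (-1115.2, 11940.2, -60858).
So ∂z/∂easting = −n_x/n_z = −0.01832 and ∂z/∂northing = −n_y/n_z = 0.19620.
Intercept c from Outcrop 11: 2580.6 + 3.08 − 21.78 = 2561.90.
At (841, 460): z_contact = −15.41 + 90.25 + 2561.90 = 2636.74 ft.
Depth below ground = 2649.4 − 2636.74 = 12.7 ft.

12.7 ft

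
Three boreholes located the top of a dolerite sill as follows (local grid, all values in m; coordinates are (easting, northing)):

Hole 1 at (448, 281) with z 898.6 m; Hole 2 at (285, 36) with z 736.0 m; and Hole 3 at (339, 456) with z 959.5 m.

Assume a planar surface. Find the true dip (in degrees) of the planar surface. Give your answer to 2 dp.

29.14°

Two edge vectors: Hole 1→Hole 2 = (-163, -245, -162.6), Hole 1→Hole 3 = (-109, 175, 60.9).
Normal n = (Hole 1→Hole 2) × (Hole 1→Hole 3) = (13534.5, 27650.1, -55230).
So ∂z/∂E = −n_x/n_z = 0.24506 and ∂z/∂N = −n_y/n_z = 0.50064.
Gradient magnitude |∇z| = √(a² + b²) = √(0.06005 + 0.25064) = 0.55739.
True dip = arctan(0.55739) = 29.14°, dipping toward SSW (azimuth ≈ 206°).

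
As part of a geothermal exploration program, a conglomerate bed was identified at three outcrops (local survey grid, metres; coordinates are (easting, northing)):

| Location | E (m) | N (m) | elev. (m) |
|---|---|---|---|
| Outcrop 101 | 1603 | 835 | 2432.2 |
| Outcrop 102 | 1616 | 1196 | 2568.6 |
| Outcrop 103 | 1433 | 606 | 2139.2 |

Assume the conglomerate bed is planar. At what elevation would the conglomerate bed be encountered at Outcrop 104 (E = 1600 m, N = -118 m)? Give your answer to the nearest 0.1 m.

Let the plane be z = a·E + b·N + c.
Outcrop 102−Outcrop 101: 13a + 361b = 136.4;  Outcrop 103−Outcrop 101: −170a − 229b = −293.
Solving gives a = 1.276478, b = 0.331872.
Then c = 2432.2 − a·1603 − b·835 = 108.89.
At (1600, -118): z = 2042.4 − 39.2 + 108.89 = 2112.1 m.

2112.1 m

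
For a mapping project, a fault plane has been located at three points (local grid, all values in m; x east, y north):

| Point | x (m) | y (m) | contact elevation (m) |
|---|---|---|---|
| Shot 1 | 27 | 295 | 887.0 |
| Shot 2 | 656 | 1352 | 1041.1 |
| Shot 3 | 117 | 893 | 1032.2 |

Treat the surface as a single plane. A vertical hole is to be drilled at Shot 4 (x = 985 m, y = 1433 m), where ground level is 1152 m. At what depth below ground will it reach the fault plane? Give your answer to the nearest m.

Two edge vectors: Shot 1→Shot 2 = (629, 1057, 154.1), Shot 1→Shot 3 = (90, 598, 145.2).
Normal n = (Shot 1→Shot 2) × (Shot 1→Shot 3) = (61324.6, -77461.8, 281012).
So ∂z/∂x = −n_x/n_z = −0.21823 and ∂z/∂y = −n_y/n_z = 0.27565.
Intercept c from Shot 1: 887 + 5.89 − 81.32 = 811.57.
At (985, 1433): z_contact = −215.0 + 395.0 + 811.57 = 991.6 m.
Depth below ground = 1152 − 991.6 = 160 m.

160 m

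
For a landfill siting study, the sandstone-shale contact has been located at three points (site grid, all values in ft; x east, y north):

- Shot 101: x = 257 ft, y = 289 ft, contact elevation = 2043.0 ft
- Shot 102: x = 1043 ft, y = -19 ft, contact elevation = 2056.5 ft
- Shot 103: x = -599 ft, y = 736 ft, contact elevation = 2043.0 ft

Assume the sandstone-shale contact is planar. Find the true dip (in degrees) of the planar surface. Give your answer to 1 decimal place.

Let the plane be z = a·x + b·y + c.
Shot 102−Shot 101: 786a − 308b = 13.5;  Shot 103−Shot 101: −856a + 447b = 0.
Solving gives a = 0.06881, b = 0.13178.
Gradient magnitude |∇z| = √(a² + b²) = √(0.00474 + 0.01737) = 0.14866.
True dip = arctan(0.14866) = 8.5°, dipping toward SSW (azimuth ≈ 208°).

8.5°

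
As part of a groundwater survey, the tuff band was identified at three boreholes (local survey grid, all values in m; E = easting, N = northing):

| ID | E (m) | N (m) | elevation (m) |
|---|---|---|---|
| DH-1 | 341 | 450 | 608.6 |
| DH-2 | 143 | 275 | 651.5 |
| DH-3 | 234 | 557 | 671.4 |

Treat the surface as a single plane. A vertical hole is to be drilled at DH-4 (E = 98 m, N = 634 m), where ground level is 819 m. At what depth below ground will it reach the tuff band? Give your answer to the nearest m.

Let the plane be z = a·E + b·N + c.
DH-2−DH-1: −198a − 175b = 42.9;  DH-3−DH-1: −107a + 107b = 62.8.
Solving gives a = −0.39038, b = 0.19654.
Then c = 608.6 − a·341 − b·450 = 653.28.
At (98, 634): z_contact = −38.3 + 124.6 + 653.28 = 739.6 m.
Depth below ground = 819 − 739.6 = 79 m.

79 m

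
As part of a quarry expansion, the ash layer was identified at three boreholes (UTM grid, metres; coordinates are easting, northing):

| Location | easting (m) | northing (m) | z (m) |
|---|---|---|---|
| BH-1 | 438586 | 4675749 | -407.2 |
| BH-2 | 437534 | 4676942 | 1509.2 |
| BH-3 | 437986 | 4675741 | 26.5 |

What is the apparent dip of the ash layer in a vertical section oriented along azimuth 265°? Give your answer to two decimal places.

Two edge vectors: BH-1→BH-2 = (-1052, 1193, 1916.4), BH-1→BH-3 = (-600, -8, 433.7).
Normal n = (BH-1→BH-2) × (BH-1→BH-3) = (532735.3, -693587.6, 724216).
So ∂z/∂easting = −n_x/n_z = −0.73560 and ∂z/∂northing = −n_y/n_z = 0.95771.
Unit vector along 265° is (sin 265°, cos 265°) = (-0.9962, -0.0872).
Slope in that direction = a·(-0.9962) + b·(-0.0872) = 0.64933.
Apparent dip = arctan|0.64933| = 33.00° (true dip is 50.4°, so apparent ≤ true as expected).

33.00°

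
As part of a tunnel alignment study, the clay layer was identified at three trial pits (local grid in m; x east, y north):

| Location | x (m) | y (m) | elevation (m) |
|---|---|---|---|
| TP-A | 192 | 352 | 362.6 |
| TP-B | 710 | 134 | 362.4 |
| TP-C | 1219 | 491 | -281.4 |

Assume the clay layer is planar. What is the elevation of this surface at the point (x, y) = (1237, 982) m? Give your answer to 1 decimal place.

Let the plane be z = a·x + b·y + c.
TP-B−TP-A: 518a − 218b = −0.2;  TP-C−TP-A: 1027a + 139b = −644.
Solving gives a = −0.474571, b = −1.126732.
Then c = 362.6 − a·192 − b·352 = 850.33.
At (1237, 982): z = −587.0 − 1106.5 + 850.33 = -843.2 m.

-843.2 m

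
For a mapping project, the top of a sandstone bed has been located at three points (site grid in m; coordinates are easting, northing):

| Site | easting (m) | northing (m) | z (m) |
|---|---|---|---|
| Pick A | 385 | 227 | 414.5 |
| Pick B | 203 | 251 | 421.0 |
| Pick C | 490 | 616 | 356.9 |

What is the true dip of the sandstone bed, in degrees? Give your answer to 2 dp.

8.19°

Let the plane be z = a·easting + b·northing + c.
Pick B−Pick A: −182a + 24b = 6.5;  Pick C−Pick A: 105a + 389b = −57.6.
Solving gives a = −0.05334, b = −0.13367.
Gradient magnitude |∇z| = √(a² + b²) = √(0.00285 + 0.01787) = 0.14392.
True dip = arctan(0.14392) = 8.19°, dipping toward NNE (azimuth ≈ 022°).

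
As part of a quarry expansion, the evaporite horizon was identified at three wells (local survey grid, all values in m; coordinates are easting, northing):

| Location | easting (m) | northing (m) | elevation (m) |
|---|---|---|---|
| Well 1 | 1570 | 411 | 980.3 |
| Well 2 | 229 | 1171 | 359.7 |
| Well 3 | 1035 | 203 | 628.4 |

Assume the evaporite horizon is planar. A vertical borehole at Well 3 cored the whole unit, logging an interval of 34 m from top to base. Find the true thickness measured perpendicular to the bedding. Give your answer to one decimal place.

Let the plane be z = a·easting + b·northing + c.
Well 2−Well 1: −1341a + 760b = −620.6;  Well 3−Well 1: −535a − 208b = −351.9.
Solving gives a = 0.57843, b = 0.20404.
|∇z| = √(a²+b²) = 0.61336, so dip δ = arctan(0.61336) = 31.52°.
True thickness = vertical thickness × cos δ = 34 × cos 31.52° = 29.0 m.

29.0 m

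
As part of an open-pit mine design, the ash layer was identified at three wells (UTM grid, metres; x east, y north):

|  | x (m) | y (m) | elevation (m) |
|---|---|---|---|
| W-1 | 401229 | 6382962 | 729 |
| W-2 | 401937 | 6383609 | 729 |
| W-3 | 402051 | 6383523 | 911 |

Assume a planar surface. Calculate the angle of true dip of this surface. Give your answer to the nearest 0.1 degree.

Two edge vectors: W-1→W-2 = (708, 647, 0), W-1→W-3 = (822, 561, 182).
Normal n = (W-1→W-2) × (W-1→W-3) = (117754, -128856, -134646).
So ∂z/∂x = −n_x/n_z = 0.87455 and ∂z/∂y = −n_y/n_z = −0.95700.
Gradient magnitude |∇z| = √(a² + b²) = √(0.76483 + 0.91585) = 1.29641.
True dip = arctan(1.29641) = 52.4°, dipping toward NW (azimuth ≈ 318°).

52.4°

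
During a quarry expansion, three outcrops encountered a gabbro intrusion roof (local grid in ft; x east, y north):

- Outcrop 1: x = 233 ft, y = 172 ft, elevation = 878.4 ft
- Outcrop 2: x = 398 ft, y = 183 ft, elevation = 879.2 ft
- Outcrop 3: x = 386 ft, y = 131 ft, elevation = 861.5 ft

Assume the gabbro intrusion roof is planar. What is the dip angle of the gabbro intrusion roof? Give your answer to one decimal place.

Let the plane be z = a·x + b·y + c.
Outcrop 2−Outcrop 1: 165a + 11b = 0.8;  Outcrop 3−Outcrop 1: 153a − 41b = −16.9.
Solving gives a = −0.01812, b = 0.34457.
Gradient magnitude |∇z| = √(a² + b²) = √(0.00033 + 0.11873) = 0.34504.
True dip = arctan(0.34504) = 19.0°, dipping toward S (azimuth ≈ 177°).

19.0°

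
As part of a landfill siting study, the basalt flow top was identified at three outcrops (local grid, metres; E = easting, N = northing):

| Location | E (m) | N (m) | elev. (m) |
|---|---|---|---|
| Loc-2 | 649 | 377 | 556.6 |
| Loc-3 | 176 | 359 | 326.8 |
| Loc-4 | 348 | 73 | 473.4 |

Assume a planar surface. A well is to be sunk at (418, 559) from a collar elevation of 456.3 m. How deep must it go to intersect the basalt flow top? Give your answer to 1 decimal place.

Two edge vectors: Loc-2→Loc-3 = (-473, -18, -229.8), Loc-2→Loc-4 = (-301, -304, -83.2).
Normal n = (Loc-2→Loc-3) × (Loc-2→Loc-4) = (-68361.6, 29816.2, 138374).
So ∂z/∂E = −n_x/n_z = 0.49404 and ∂z/∂N = −n_y/n_z = −0.21548.
Intercept c from Loc-2: 556.6 − 320.63 + 81.23 = 317.21.
At (418, 559): z_contact = 206.51 − 120.45 + 317.21 = 403.26 m.
Depth below ground = 456.3 − 403.26 = 53.0 m.

53.0 m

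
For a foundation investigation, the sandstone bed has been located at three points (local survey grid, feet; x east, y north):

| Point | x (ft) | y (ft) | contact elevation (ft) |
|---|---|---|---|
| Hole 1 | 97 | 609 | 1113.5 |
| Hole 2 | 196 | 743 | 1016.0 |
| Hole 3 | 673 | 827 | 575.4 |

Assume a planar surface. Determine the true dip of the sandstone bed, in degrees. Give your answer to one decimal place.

Let the plane be z = a·x + b·y + c.
Hole 2−Hole 1: 99a + 134b = −97.5;  Hole 3−Hole 1: 576a + 218b = −538.1.
Solving gives a = −0.91454, b = −0.05194.
Gradient magnitude |∇z| = √(a² + b²) = √(0.83639 + 0.00270) = 0.91602.
True dip = arctan(0.91602) = 42.5°, dipping toward E (azimuth ≈ 087°).

42.5°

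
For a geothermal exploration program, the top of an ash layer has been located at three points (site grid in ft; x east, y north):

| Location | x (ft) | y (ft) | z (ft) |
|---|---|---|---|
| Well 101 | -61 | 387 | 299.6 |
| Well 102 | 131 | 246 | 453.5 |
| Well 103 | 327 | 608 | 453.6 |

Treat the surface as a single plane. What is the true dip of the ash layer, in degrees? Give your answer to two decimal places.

Let the plane be z = a·x + b·y + c.
Well 102−Well 101: 192a − 141b = 153.9;  Well 103−Well 101: 388a + 221b = 154.
Solving gives a = 0.57367, b = −0.31033.
Gradient magnitude |∇z| = √(a² + b²) = √(0.32909 + 0.09630) = 0.65222.
True dip = arctan(0.65222) = 33.11°, dipping toward WNW (azimuth ≈ 298°).

33.11°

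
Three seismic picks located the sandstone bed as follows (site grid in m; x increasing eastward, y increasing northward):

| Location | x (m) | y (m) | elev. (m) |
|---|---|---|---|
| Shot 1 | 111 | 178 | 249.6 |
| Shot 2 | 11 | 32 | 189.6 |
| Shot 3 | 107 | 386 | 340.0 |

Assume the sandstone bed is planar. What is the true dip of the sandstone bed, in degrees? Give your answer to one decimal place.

Two edge vectors: Shot 1→Shot 2 = (-100, -146, -60), Shot 1→Shot 3 = (-4, 208, 90.4).
Normal n = (Shot 1→Shot 2) × (Shot 1→Shot 3) = (-718.4, 9280, -21384).
So ∂z/∂x = −n_x/n_z = −0.03360 and ∂z/∂y = −n_y/n_z = 0.43397.
Gradient magnitude |∇z| = √(a² + b²) = √(0.00113 + 0.18833) = 0.43527.
True dip = arctan(0.43527) = 23.5°, dipping toward S (azimuth ≈ 176°).

23.5°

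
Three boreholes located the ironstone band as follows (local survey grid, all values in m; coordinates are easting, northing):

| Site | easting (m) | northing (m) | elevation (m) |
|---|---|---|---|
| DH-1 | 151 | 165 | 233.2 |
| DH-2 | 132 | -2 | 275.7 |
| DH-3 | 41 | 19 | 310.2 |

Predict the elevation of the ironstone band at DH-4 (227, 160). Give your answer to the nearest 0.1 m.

201.8 m

Two edge vectors: DH-1→DH-2 = (-19, -167, 42.5), DH-1→DH-3 = (-110, -146, 77).
Normal n = (DH-1→DH-2) × (DH-1→DH-3) = (-6654, -3212, -15596).
So ∂z/∂easting = −n_x/n_z = −0.42665 and ∂z/∂northing = −n_y/n_z = −0.20595.
Intercept c from DH-1: 233.2 + 64.42 + 33.98 = 331.61.
At (227, 160): z = −96.8 − 33.0 + 331.61 = 201.8 m.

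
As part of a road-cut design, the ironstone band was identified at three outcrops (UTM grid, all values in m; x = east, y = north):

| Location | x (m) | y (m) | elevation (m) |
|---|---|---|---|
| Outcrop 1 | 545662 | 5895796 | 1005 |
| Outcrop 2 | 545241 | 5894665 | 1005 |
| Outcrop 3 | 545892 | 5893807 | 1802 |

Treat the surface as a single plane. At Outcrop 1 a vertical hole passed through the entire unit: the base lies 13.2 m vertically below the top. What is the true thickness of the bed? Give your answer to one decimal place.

Let the plane be z = a·x + b·y + c.
Outcrop 2−Outcrop 1: −421a − 1131b = 0;  Outcrop 3−Outcrop 1: 230a − 1989b = 797.
Solving gives a = 0.82133, b = −0.30573.
|∇z| = √(a²+b²) = 0.87638, so dip δ = arctan(0.87638) = 41.23°.
True thickness = vertical thickness × cos δ = 13.2 × cos 41.23° = 9.9 m.

9.9 m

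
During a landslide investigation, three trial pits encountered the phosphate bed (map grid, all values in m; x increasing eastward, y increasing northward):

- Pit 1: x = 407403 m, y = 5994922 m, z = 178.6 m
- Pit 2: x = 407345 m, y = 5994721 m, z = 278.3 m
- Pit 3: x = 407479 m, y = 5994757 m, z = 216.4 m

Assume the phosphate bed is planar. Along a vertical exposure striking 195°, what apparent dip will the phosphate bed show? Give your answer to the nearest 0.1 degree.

25.3°

Two edge vectors: Pit 1→Pit 2 = (-58, -201, 99.7), Pit 1→Pit 3 = (76, -165, 37.8).
Normal n = (Pit 1→Pit 2) × (Pit 1→Pit 3) = (8852.7, 9769.6, 24846).
So ∂z/∂x = −n_x/n_z = −0.35630 and ∂z/∂y = −n_y/n_z = −0.39321.
Unit vector along 195° is (sin 195°, cos 195°) = (-0.2588, -0.9659).
Slope in that direction = a·(-0.2588) + b·(-0.9659) = 0.47203.
Apparent dip = arctan|0.47203| = 25.3° (true dip is 28.0°, so apparent ≤ true as expected).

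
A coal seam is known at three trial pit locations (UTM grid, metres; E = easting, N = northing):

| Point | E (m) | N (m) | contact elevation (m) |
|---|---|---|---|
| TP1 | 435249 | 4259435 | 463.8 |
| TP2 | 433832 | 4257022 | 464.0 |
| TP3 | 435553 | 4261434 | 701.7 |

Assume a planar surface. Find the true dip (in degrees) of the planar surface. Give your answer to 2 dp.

Let the plane be z = a·E + b·N + c.
TP2−TP1: −1417a − 2413b = 0.2;  TP3−TP1: 304a + 1999b = 237.9.
Solving gives a = −0.27368, b = 0.16063.
Gradient magnitude |∇z| = √(a² + b²) = √(0.07490 + 0.02580) = 0.31733.
True dip = arctan(0.31733) = 17.61°, dipping toward ESE (azimuth ≈ 120°).

17.61°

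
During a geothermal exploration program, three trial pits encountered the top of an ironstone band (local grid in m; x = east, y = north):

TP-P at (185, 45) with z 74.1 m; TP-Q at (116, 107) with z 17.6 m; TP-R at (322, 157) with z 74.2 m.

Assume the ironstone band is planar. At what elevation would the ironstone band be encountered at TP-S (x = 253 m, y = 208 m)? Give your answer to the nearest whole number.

23 m

Let the plane be z = a·x + b·y + c.
TP-Q−TP-P: −69a + 62b = −56.5;  TP-R−TP-P: 137a + 112b = 0.1.
Solving gives a = 0.39047, b = −0.47674.
Then c = 74.1 − a·185 − b·45 = 23.32.
At (253, 208): z = 98.8 − 99.2 + 23.32 = 22.9 m.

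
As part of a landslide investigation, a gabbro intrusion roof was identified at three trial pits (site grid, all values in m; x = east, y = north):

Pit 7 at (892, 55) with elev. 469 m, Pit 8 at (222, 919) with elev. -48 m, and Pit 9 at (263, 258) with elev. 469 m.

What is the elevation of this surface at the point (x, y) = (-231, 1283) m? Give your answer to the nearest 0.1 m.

-221.8 m

Let the plane be z = a·x + b·y + c.
Pit 8−Pit 7: −670a + 864b = −517;  Pit 9−Pit 7: −629a + 203b = 0.
Solving gives a = −0.257583, b = −0.798125.
Then c = 469 − a·892 − b·55 = 742.66.
At (-231, 1283): z = 59.5 − 1024.0 + 742.66 = -221.8 m.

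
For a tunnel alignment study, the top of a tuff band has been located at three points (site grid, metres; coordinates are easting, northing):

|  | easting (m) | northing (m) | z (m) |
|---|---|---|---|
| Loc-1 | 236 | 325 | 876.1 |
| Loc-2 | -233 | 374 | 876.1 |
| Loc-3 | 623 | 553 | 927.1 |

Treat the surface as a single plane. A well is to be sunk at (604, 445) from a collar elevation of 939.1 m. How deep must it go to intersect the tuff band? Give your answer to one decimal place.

Let the plane be z = a·easting + b·northing + c.
Loc-2−Loc-1: −469a + 49b = 0;  Loc-3−Loc-1: 387a + 228b = 51.
Solving gives a = 0.01985, b = 0.18999.
Then c = 876.1 − a·236 − b·325 = 809.67.
At (604, 445): z_contact = 11.99 + 84.55 + 809.67 = 906.20 m.
Depth below ground = 939.1 − 906.20 = 32.9 m.

32.9 m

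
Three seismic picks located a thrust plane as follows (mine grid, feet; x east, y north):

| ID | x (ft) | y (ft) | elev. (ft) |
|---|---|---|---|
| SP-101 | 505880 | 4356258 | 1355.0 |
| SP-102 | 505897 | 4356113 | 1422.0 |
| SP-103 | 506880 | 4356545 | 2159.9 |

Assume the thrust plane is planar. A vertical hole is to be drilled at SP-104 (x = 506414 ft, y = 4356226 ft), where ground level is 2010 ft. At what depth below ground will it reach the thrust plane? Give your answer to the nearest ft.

159 ft

Two edge vectors: SP-101→SP-102 = (17, -145, 67), SP-101→SP-103 = (1000, 287, 804.9).
Normal n = (SP-101→SP-102) × (SP-101→SP-103) = (-135939.5, 53316.7, 149879).
So ∂z/∂x = −n_x/n_z = 0.90699498 and ∂z/∂y = −n_y/n_z = −0.35573162.
Intercept c from SP-101: 1355 − 458830.62 + 1549658.73 = 1092183.11.
At (506414, 4356226): z_contact = 459315.0 − 1549647.3 + 1092183.11 = 1850.7 ft.
Depth below ground = 2010 − 1850.7 = 159 ft.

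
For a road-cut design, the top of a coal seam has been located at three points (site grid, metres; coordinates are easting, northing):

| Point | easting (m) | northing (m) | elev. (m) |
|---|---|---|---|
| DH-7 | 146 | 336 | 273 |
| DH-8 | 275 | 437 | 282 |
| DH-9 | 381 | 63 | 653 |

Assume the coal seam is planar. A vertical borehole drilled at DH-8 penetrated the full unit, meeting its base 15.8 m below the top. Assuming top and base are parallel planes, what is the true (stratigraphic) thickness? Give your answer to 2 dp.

10.87 m

Let the plane be z = a·easting + b·northing + c.
DH-8−DH-7: 129a + 101b = 9;  DH-9−DH-7: 235a − 273b = 380.
Solving gives a = 0.69272, b = −0.79565.
|∇z| = √(a²+b²) = 1.05495, so dip δ = arctan(1.05495) = 46.53°.
True thickness = vertical thickness × cos δ = 15.8 × cos 46.53° = 10.87 m.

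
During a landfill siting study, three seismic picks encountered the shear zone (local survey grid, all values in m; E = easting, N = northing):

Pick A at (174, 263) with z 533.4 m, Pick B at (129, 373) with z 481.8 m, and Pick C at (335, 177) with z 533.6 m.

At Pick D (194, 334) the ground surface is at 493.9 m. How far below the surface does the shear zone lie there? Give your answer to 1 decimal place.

9.5 m

Two edge vectors: Pick A→Pick B = (-45, 110, -51.6), Pick A→Pick C = (161, -86, 0.2).
Normal n = (Pick A→Pick B) × (Pick A→Pick C) = (-4415.6, -8298.6, -13840).
So ∂z/∂E = −n_x/n_z = −0.31905 and ∂z/∂N = −n_y/n_z = −0.59961.
Intercept c from Pick A: 533.4 + 55.51 + 157.70 = 746.61.
At (194, 334): z_contact = −61.89 − 200.27 + 746.61 = 484.45 m.
Depth below ground = 493.9 − 484.45 = 9.5 m.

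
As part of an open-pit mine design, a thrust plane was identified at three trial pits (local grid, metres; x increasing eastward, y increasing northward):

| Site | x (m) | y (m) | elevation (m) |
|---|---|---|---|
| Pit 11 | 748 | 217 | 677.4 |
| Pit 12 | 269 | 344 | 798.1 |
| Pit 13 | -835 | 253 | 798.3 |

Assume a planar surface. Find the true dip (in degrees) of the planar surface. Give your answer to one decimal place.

Two edge vectors: Pit 11→Pit 12 = (-479, 127, 120.7), Pit 11→Pit 13 = (-1583, 36, 120.9).
Normal n = (Pit 11→Pit 12) × (Pit 11→Pit 13) = (11009.1, -133157, 183797).
So ∂z/∂x = −n_x/n_z = −0.05990 and ∂z/∂y = −n_y/n_z = 0.72448.
Gradient magnitude |∇z| = √(a² + b²) = √(0.00359 + 0.52487) = 0.72695.
True dip = arctan(0.72695) = 36.0°, dipping toward S (azimuth ≈ 175°).

36.0°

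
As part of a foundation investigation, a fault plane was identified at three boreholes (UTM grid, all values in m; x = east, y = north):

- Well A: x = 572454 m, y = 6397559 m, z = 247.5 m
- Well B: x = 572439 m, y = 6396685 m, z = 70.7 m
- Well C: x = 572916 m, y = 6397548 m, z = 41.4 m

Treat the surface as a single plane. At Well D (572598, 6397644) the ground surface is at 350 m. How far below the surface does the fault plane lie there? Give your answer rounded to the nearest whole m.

Two edge vectors: Well A→Well B = (-15, -874, -176.8), Well A→Well C = (462, -11, -206.1).
Normal n = (Well A→Well B) × (Well A→Well C) = (178186.6, -84773.1, 403953).
So ∂z/∂x = −n_x/n_z = −0.44110726 and ∂z/∂y = −n_y/n_z = 0.20985882.
Intercept c from Well A: 247.5 + 252513.61 − 1342584.18 = −1089823.07.
At (572598, 6397644): z_contact = −252577.1 + 1342602.0 − 1089823.07 = 201.8 m.
Depth below ground = 350 − 201.8 = 148 m.

148 m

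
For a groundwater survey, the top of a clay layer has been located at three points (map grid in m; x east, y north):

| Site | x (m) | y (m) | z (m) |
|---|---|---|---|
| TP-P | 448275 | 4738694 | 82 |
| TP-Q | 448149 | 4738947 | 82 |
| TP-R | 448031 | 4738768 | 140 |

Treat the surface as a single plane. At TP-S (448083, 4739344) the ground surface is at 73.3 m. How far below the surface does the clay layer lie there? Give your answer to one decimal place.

28.2 m

Let the plane be z = a·x + b·y + c.
TP-Q−TP-P: −126a + 253b = 0;  TP-R−TP-P: −244a + 74b = 58.
Solving gives a = −0.279995421, b = −0.139444360.
Then c = 82 − a·448275 − b·4738694 = 786381.10.
At (448083, 4739344): z_contact = −125461.19 − 660874.79 + 786381.10 = 45.12 m.
Depth below ground = 73.3 − 45.12 = 28.2 m.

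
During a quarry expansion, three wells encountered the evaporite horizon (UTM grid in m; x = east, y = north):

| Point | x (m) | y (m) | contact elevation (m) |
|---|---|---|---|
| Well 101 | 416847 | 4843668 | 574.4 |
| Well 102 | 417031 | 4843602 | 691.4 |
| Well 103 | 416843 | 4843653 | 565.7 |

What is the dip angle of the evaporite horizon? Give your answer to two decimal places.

Two edge vectors: Well 101→Well 102 = (184, -66, 117), Well 101→Well 103 = (-4, -15, -8.7).
Normal n = (Well 101→Well 102) × (Well 101→Well 103) = (2329.2, 1132.8, -3024).
So ∂z/∂x = −n_x/n_z = 0.77024 and ∂z/∂y = −n_y/n_z = 0.37460.
Gradient magnitude |∇z| = √(a² + b²) = √(0.59327 + 0.14033) = 0.85650.
True dip = arctan(0.85650) = 40.58°, dipping toward WSW (azimuth ≈ 244°).

40.58°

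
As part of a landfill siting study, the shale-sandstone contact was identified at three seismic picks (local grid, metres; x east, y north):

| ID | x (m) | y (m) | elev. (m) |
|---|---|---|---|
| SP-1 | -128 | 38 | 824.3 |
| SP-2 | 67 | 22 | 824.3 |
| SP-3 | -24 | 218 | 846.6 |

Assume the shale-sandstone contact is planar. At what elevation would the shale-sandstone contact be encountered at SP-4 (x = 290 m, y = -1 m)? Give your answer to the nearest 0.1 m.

Let the plane be z = a·x + b·y + c.
SP-2−SP-1: 195a − 16b = 0;  SP-3−SP-1: 104a + 180b = 22.3.
Solving gives a = 0.00971, b = 0.11828.
Then c = 824.3 − a·-128 − b·38 = 821.05.
At (290, -1): z = 2.8 − 0.1 + 821.05 = 823.7 m.

823.7 m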